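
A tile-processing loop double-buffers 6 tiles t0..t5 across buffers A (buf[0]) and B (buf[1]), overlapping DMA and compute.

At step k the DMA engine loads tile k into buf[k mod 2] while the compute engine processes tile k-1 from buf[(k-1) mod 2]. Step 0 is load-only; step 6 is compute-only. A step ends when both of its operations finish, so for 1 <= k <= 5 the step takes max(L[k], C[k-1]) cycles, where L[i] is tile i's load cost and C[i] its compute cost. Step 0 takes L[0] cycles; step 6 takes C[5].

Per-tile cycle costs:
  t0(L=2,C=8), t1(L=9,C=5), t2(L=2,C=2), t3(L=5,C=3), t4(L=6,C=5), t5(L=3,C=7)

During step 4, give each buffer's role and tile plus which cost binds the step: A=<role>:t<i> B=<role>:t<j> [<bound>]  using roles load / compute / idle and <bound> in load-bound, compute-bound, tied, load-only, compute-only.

[0] DMA t0→A (2c) ∥ CU idle ⇒ 2c, clock 2
[1] DMA t1→B (9c) ∥ CU A:t0 (8c) ⇒ 9c, clock 11
[2] DMA t2→A (2c) ∥ CU B:t1 (5c) ⇒ 5c, clock 16
[3] DMA t3→B (5c) ∥ CU A:t2 (2c) ⇒ 5c, clock 21
[4] DMA t4→A (6c) ∥ CU B:t3 (3c) ⇒ 6c, clock 27
[5] DMA t5→B (3c) ∥ CU A:t4 (5c) ⇒ 5c, clock 32
[6] DMA idle ∥ CU B:t5 (7c) ⇒ 7c, clock 39

step 4: A=load:t4 B=compute:t3 [load-bound]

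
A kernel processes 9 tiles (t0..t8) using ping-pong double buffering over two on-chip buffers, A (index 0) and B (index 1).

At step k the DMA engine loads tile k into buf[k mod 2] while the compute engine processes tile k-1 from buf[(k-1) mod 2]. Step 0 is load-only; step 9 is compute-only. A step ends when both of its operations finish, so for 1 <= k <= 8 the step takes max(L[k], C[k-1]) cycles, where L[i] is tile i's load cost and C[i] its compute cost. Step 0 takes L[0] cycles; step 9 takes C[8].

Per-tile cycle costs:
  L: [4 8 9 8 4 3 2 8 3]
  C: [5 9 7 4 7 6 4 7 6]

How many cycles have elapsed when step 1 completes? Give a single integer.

end_cycle[1] = 12

k=0 load=t0/4c comp=- wait=4 total=4
k=1 load=t1/8c comp=t0/5c wait=8 total=12
k=2 load=t2/9c comp=t1/9c wait=9 total=21
k=3 load=t3/8c comp=t2/7c wait=8 total=29
k=4 load=t4/4c comp=t3/4c wait=4 total=33
k=5 load=t5/3c comp=t4/7c wait=7 total=40
k=6 load=t6/2c comp=t5/6c wait=6 total=46
k=7 load=t7/8c comp=t6/4c wait=8 total=54
k=8 load=t8/3c comp=t7/7c wait=7 total=61
k=9 load=- comp=t8/6c wait=6 total=67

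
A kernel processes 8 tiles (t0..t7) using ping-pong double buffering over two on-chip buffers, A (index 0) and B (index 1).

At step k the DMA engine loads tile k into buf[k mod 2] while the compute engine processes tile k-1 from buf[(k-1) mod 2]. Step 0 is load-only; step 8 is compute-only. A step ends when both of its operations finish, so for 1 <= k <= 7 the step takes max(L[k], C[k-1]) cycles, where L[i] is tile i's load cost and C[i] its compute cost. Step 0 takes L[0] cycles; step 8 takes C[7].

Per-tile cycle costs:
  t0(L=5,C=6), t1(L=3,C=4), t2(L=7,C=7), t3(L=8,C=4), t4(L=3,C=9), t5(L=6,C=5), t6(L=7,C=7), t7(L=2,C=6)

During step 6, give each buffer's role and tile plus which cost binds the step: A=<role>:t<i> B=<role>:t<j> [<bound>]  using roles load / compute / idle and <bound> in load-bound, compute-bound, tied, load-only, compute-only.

step 6: A=load:t6 B=compute:t5 [load-bound]

[0] DMA t0→A (5c) ∥ CU idle ⇒ 5c, clock 5
[1] DMA t1→B (3c) ∥ CU A:t0 (6c) ⇒ 6c, clock 11
[2] DMA t2→A (7c) ∥ CU B:t1 (4c) ⇒ 7c, clock 18
[3] DMA t3→B (8c) ∥ CU A:t2 (7c) ⇒ 8c, clock 26
[4] DMA t4→A (3c) ∥ CU B:t3 (4c) ⇒ 4c, clock 30
[5] DMA t5→B (6c) ∥ CU A:t4 (9c) ⇒ 9c, clock 39
[6] DMA t6→A (7c) ∥ CU B:t5 (5c) ⇒ 7c, clock 46
[7] DMA t7→B (2c) ∥ CU A:t6 (7c) ⇒ 7c, clock 53
[8] DMA idle ∥ CU B:t7 (6c) ⇒ 6c, clock 59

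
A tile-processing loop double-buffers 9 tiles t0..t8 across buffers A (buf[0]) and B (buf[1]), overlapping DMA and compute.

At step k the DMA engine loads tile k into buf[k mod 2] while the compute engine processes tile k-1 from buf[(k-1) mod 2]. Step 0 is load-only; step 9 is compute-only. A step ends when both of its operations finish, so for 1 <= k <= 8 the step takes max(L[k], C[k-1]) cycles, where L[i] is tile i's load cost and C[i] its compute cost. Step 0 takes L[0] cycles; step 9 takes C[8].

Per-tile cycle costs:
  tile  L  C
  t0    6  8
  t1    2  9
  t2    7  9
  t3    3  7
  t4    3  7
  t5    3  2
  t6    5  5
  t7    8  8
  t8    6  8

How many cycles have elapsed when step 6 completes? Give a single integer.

[0] DMA t0→A (6c) ∥ CU idle ⇒ 6c, clock 6
[1] DMA t1→B (2c) ∥ CU A:t0 (8c) ⇒ 8c, clock 14
[2] DMA t2→A (7c) ∥ CU B:t1 (9c) ⇒ 9c, clock 23
[3] DMA t3→B (3c) ∥ CU A:t2 (9c) ⇒ 9c, clock 32
[4] DMA t4→A (3c) ∥ CU B:t3 (7c) ⇒ 7c, clock 39
[5] DMA t5→B (3c) ∥ CU A:t4 (7c) ⇒ 7c, clock 46
[6] DMA t6→A (5c) ∥ CU B:t5 (2c) ⇒ 5c, clock 51
[7] DMA t7→B (8c) ∥ CU A:t6 (5c) ⇒ 8c, clock 59
[8] DMA t8→A (6c) ∥ CU B:t7 (8c) ⇒ 8c, clock 67
[9] DMA idle ∥ CU A:t8 (8c) ⇒ 8c, clock 75

end_cycle[6] = 51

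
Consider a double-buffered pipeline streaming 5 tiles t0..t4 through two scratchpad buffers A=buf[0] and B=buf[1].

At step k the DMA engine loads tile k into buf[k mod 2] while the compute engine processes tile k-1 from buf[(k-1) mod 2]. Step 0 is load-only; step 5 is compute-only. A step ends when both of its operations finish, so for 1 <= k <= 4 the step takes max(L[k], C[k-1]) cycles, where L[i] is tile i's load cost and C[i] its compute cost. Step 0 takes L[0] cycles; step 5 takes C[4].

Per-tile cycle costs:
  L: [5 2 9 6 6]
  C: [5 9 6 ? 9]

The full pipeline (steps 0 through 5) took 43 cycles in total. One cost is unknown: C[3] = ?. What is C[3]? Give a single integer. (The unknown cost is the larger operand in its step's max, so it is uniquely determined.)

step 0 = dur = L[0]=5 = 5
step 1 = dur = max(L[1]=2, C[0]=5) = 5
step 2 = dur = max(L[2]=9, C[1]=9) = 9
step 3 = dur = max(L[3]=6, C[2]=6) = 6
step 4 = dur = max(L[4]=6, C[3]=?) = C[3]  (unknown; binding)
step 5 = dur = C[4]=9 = 9
sum of known step durations = 34
dur[4] = total - known = 43 - 34 = 9
C[3] is the binding max in step 4, so C[3] = dur[4] = 9

C[3] = 9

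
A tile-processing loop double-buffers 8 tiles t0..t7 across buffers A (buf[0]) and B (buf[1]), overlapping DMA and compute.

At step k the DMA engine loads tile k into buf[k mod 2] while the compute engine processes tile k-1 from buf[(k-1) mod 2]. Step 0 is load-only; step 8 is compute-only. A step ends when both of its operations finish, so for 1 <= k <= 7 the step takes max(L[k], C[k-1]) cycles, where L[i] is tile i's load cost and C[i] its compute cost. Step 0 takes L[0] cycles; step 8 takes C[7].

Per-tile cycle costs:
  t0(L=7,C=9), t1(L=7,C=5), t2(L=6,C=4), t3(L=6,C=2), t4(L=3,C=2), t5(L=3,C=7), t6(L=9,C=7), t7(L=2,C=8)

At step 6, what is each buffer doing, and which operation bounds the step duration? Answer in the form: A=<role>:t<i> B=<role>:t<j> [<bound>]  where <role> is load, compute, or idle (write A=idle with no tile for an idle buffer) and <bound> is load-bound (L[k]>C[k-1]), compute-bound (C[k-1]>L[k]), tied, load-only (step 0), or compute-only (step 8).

step 6: A=load:t6 B=compute:t5 [load-bound]

step 0: L[0]=7 → dur=7, Σ=7 | A=load:t0 B=idle [load-only]
step 1: L[1]=7 C[0]=9 → dur=9, Σ=16 | A=compute:t0 B=load:t1 [compute-bound]
step 2: L[2]=6 C[1]=5 → dur=6, Σ=22 | A=load:t2 B=compute:t1 [load-bound]
step 3: L[3]=6 C[2]=4 → dur=6, Σ=28 | A=compute:t2 B=load:t3 [load-bound]
step 4: L[4]=3 C[3]=2 → dur=3, Σ=31 | A=load:t4 B=compute:t3 [load-bound]
step 5: L[5]=3 C[4]=2 → dur=3, Σ=34 | A=compute:t4 B=load:t5 [load-bound]
step 6: L[6]=9 C[5]=7 → dur=9, Σ=43 | A=load:t6 B=compute:t5 [load-bound]
step 7: L[7]=2 C[6]=7 → dur=7, Σ=50 | A=compute:t6 B=load:t7 [compute-bound]
step 8: C[7]=8 → dur=8, Σ=58 | A=idle B=compute:t7 [compute-only]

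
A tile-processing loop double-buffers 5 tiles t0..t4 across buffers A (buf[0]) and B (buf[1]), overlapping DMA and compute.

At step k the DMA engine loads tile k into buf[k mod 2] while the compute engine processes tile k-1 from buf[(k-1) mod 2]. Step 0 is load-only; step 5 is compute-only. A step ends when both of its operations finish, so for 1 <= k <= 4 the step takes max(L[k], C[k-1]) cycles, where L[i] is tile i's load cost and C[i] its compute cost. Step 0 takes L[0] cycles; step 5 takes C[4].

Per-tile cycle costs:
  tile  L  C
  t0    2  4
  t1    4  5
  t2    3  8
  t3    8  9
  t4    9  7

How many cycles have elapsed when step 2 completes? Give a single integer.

step 0: L[0]=2 → dur=2, Σ=2 | A=load:t0 B=idle [load-only]
step 1: L[1]=4 C[0]=4 → dur=4, Σ=6 | A=compute:t0 B=load:t1 [tied]
step 2: L[2]=3 C[1]=5 → dur=5, Σ=11 | A=load:t2 B=compute:t1 [compute-bound]
step 3: L[3]=8 C[2]=8 → dur=8, Σ=19 | A=compute:t2 B=load:t3 [tied]
step 4: L[4]=9 C[3]=9 → dur=9, Σ=28 | A=load:t4 B=compute:t3 [tied]
step 5: C[4]=7 → dur=7, Σ=35 | A=compute:t4 B=idle [compute-only]

end_cycle[2] = 11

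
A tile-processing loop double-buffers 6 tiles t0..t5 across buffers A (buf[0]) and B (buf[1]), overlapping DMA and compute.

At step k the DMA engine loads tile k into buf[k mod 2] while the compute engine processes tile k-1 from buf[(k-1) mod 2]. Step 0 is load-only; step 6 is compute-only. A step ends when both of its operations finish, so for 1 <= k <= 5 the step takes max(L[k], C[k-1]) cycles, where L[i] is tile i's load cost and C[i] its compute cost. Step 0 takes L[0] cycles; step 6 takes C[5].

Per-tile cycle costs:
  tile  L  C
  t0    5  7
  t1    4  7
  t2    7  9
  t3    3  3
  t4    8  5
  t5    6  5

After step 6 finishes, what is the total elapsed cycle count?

k=0 load=t0/5c comp=- wait=5 total=5
k=1 load=t1/4c comp=t0/7c wait=7 total=12
k=2 load=t2/7c comp=t1/7c wait=7 total=19
k=3 load=t3/3c comp=t2/9c wait=9 total=28
k=4 load=t4/8c comp=t3/3c wait=8 total=36
k=5 load=t5/6c comp=t4/5c wait=6 total=42
k=6 load=- comp=t5/5c wait=5 total=47

end_cycle[6] = 47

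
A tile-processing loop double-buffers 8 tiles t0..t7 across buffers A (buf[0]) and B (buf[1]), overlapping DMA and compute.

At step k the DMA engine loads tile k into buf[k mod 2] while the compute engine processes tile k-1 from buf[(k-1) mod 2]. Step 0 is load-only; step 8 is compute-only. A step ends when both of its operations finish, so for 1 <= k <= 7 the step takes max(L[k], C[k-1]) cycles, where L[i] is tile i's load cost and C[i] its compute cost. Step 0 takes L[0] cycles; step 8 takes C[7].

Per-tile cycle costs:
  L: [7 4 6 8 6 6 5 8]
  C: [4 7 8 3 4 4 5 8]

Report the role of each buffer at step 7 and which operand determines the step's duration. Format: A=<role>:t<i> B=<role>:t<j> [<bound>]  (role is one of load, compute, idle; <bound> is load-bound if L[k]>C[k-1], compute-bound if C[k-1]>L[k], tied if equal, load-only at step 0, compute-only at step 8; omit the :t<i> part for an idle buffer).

[0] DMA t0→A (7c) ∥ CU idle ⇒ 7c, clock 7
[1] DMA t1→B (4c) ∥ CU A:t0 (4c) ⇒ 4c, clock 11
[2] DMA t2→A (6c) ∥ CU B:t1 (7c) ⇒ 7c, clock 18
[3] DMA t3→B (8c) ∥ CU A:t2 (8c) ⇒ 8c, clock 26
[4] DMA t4→A (6c) ∥ CU B:t3 (3c) ⇒ 6c, clock 32
[5] DMA t5→B (6c) ∥ CU A:t4 (4c) ⇒ 6c, clock 38
[6] DMA t6→A (5c) ∥ CU B:t5 (4c) ⇒ 5c, clock 43
[7] DMA t7→B (8c) ∥ CU A:t6 (5c) ⇒ 8c, clock 51
[8] DMA idle ∥ CU B:t7 (8c) ⇒ 8c, clock 59

step 7: A=compute:t6 B=load:t7 [load-bound]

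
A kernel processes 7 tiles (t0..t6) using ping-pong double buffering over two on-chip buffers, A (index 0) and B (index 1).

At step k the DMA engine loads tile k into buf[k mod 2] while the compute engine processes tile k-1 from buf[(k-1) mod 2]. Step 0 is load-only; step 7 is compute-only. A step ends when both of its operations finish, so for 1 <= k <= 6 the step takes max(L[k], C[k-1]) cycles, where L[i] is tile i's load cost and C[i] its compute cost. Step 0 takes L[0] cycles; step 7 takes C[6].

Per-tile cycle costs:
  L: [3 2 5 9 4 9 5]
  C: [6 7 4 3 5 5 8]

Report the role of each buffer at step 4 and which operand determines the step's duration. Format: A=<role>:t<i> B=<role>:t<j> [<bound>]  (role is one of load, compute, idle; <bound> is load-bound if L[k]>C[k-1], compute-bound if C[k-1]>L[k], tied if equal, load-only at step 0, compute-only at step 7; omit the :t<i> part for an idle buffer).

step 4: A=load:t4 B=compute:t3 [load-bound]

[0] DMA t0→A (3c) ∥ CU idle ⇒ 3c, clock 3
[1] DMA t1→B (2c) ∥ CU A:t0 (6c) ⇒ 6c, clock 9
[2] DMA t2→A (5c) ∥ CU B:t1 (7c) ⇒ 7c, clock 16
[3] DMA t3→B (9c) ∥ CU A:t2 (4c) ⇒ 9c, clock 25
[4] DMA t4→A (4c) ∥ CU B:t3 (3c) ⇒ 4c, clock 29
[5] DMA t5→B (9c) ∥ CU A:t4 (5c) ⇒ 9c, clock 38
[6] DMA t6→A (5c) ∥ CU B:t5 (5c) ⇒ 5c, clock 43
[7] DMA idle ∥ CU A:t6 (8c) ⇒ 8c, clock 51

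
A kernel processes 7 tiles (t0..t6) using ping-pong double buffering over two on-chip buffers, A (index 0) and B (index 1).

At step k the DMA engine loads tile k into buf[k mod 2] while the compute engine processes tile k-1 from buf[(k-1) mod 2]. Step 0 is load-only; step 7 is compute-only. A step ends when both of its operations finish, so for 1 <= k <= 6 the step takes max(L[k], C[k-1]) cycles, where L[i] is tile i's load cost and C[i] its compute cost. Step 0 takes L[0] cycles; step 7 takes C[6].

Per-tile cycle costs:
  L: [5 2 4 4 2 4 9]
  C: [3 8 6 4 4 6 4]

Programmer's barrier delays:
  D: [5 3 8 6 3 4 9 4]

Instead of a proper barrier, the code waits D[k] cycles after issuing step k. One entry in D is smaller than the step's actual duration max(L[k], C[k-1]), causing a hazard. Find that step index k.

hazard at step 4

step 0: need L[0]=5 = 5; D[0]=5 ok
step 1: need max(L[1]=2,C[0]=3) = 3; D[1]=3 ok
step 2: need max(L[2]=4,C[1]=8) = 8; D[2]=8 ok
step 3: need max(L[3]=4,C[2]=6) = 6; D[3]=6 ok
step 4: need max(L[4]=2,C[3]=4) = 4; D[4]=3 SHORT
step 5: need max(L[5]=4,C[4]=4) = 4; D[5]=4 ok
step 6: need max(L[6]=9,C[5]=6) = 9; D[6]=9 ok
step 7: need C[6]=4 = 4; D[7]=4 ok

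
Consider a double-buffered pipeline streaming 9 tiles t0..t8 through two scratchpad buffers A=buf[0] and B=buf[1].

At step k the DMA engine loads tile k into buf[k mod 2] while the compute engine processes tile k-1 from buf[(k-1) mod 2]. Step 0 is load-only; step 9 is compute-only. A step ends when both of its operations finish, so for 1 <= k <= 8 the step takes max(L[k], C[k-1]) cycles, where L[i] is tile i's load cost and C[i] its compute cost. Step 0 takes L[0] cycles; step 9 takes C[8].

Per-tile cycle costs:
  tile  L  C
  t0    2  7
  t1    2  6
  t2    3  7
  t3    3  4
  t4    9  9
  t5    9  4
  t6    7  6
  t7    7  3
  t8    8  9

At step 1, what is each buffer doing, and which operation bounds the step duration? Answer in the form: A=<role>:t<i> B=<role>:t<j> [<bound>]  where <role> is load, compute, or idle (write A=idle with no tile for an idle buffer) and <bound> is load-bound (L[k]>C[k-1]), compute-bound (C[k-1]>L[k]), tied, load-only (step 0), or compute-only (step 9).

step 1: A=compute:t0 B=load:t1 [compute-bound]

  0. 2=2c; end=2; A:t0 B:-
  1. max(2,7)=7c; end=9; A:t0 B:t1
  2. max(3,6)=6c; end=15; A:t2 B:t1
  3. max(3,7)=7c; end=22; A:t2 B:t3
  4. max(9,4)=9c; end=31; A:t4 B:t3
  5. max(9,9)=9c; end=40; A:t4 B:t5
  6. max(7,4)=7c; end=47; A:t6 B:t5
  7. max(7,6)=7c; end=54; A:t6 B:t7
  8. max(8,3)=8c; end=62; A:t8 B:t7
  9. 9=9c; end=71; A:t8 B:t7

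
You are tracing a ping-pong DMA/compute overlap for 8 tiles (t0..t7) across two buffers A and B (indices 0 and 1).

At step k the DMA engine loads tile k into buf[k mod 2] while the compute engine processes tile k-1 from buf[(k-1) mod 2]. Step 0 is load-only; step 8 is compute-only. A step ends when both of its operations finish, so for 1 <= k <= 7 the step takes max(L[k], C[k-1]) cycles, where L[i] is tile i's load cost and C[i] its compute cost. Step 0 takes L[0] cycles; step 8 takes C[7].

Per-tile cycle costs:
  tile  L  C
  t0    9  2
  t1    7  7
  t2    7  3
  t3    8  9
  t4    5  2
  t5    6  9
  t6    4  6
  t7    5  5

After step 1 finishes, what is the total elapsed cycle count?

end_cycle[1] = 16

[0] DMA t0→A (9c) ∥ CU idle ⇒ 9c, clock 9
[1] DMA t1→B (7c) ∥ CU A:t0 (2c) ⇒ 7c, clock 16
[2] DMA t2→A (7c) ∥ CU B:t1 (7c) ⇒ 7c, clock 23
[3] DMA t3→B (8c) ∥ CU A:t2 (3c) ⇒ 8c, clock 31
[4] DMA t4→A (5c) ∥ CU B:t3 (9c) ⇒ 9c, clock 40
[5] DMA t5→B (6c) ∥ CU A:t4 (2c) ⇒ 6c, clock 46
[6] DMA t6→A (4c) ∥ CU B:t5 (9c) ⇒ 9c, clock 55
[7] DMA t7→B (5c) ∥ CU A:t6 (6c) ⇒ 6c, clock 61
[8] DMA idle ∥ CU B:t7 (5c) ⇒ 5c, clock 66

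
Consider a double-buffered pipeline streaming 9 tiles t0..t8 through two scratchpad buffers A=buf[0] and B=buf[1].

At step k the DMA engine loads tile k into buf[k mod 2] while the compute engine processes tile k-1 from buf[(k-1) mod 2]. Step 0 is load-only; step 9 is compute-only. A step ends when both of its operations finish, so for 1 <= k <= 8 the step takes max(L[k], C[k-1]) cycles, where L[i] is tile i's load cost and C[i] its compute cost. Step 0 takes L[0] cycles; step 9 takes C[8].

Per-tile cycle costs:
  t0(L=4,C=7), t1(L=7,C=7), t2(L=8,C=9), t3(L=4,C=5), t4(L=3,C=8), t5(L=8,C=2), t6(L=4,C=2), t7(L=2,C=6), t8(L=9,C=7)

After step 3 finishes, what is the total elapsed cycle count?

k=0 load=t0/4c comp=- wait=4 total=4
k=1 load=t1/7c comp=t0/7c wait=7 total=11
k=2 load=t2/8c comp=t1/7c wait=8 total=19
k=3 load=t3/4c comp=t2/9c wait=9 total=28
k=4 load=t4/3c comp=t3/5c wait=5 total=33
k=5 load=t5/8c comp=t4/8c wait=8 total=41
k=6 load=t6/4c comp=t5/2c wait=4 total=45
k=7 load=t7/2c comp=t6/2c wait=2 total=47
k=8 load=t8/9c comp=t7/6c wait=9 total=56
k=9 load=- comp=t8/7c wait=7 total=63

end_cycle[3] = 28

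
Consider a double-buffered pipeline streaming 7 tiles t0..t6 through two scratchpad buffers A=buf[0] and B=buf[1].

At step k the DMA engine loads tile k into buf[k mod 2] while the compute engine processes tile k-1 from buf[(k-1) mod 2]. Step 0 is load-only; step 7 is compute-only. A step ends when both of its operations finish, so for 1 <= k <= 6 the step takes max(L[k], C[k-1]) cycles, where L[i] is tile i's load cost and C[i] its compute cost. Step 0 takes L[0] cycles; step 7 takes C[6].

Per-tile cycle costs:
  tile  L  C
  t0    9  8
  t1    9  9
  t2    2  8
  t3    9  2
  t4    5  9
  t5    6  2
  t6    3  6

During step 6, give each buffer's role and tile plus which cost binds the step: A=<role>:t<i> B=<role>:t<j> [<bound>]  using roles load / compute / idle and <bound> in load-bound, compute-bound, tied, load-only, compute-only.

k=0 load=t0/9c comp=- wait=9 total=9
k=1 load=t1/9c comp=t0/8c wait=9 total=18
k=2 load=t2/2c comp=t1/9c wait=9 total=27
k=3 load=t3/9c comp=t2/8c wait=9 total=36
k=4 load=t4/5c comp=t3/2c wait=5 total=41
k=5 load=t5/6c comp=t4/9c wait=9 total=50
k=6 load=t6/3c comp=t5/2c wait=3 total=53
k=7 load=- comp=t6/6c wait=6 total=59

step 6: A=load:t6 B=compute:t5 [load-bound]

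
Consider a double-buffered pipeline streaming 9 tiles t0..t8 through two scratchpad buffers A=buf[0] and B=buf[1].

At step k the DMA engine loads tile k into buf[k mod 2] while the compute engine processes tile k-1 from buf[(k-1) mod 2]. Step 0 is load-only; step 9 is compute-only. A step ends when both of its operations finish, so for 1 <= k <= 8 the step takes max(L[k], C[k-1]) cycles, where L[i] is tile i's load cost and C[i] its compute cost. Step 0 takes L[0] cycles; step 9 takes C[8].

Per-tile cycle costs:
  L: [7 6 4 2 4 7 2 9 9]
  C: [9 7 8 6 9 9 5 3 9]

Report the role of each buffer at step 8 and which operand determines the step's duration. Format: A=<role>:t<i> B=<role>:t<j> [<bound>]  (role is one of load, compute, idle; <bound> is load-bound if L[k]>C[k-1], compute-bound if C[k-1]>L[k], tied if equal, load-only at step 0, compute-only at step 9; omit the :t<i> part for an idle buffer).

step 8: A=load:t8 B=compute:t7 [load-bound]

  0. 7=7c; end=7; A:t0 B:-
  1. max(6,9)=9c; end=16; A:t0 B:t1
  2. max(4,7)=7c; end=23; A:t2 B:t1
  3. max(2,8)=8c; end=31; A:t2 B:t3
  4. max(4,6)=6c; end=37; A:t4 B:t3
  5. max(7,9)=9c; end=46; A:t4 B:t5
  6. max(2,9)=9c; end=55; A:t6 B:t5
  7. max(9,5)=9c; end=64; A:t6 B:t7
  8. max(9,3)=9c; end=73; A:t8 B:t7
  9. 9=9c; end=82; A:t8 B:t7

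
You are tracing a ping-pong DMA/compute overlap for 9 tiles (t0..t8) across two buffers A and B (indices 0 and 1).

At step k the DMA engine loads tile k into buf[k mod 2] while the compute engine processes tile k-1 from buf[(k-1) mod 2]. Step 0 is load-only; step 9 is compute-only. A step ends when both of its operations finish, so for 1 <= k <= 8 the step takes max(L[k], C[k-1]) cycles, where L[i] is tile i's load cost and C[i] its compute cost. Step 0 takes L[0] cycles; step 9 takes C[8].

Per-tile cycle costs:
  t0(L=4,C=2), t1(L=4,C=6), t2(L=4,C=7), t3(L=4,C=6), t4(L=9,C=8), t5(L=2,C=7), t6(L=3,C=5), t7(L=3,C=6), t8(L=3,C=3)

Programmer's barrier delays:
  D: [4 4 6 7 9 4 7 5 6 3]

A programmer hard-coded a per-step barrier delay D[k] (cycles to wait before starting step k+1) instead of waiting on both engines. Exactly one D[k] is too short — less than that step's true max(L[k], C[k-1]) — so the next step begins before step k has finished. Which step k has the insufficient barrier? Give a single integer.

hazard at step 5

[0] required=L[0]=4=4 vs D=4 ok
[1] required=max(L[1]=4,C[0]=2)=4 vs D=4 ok
[2] required=max(L[2]=4,C[1]=6)=6 vs D=6 ok
[3] required=max(L[3]=4,C[2]=7)=7 vs D=7 ok
[4] required=max(L[4]=9,C[3]=6)=9 vs D=9 ok
[5] required=max(L[5]=2,C[4]=8)=8 vs D=4 SHORT
[6] required=max(L[6]=3,C[5]=7)=7 vs D=7 ok
[7] required=max(L[7]=3,C[6]=5)=5 vs D=5 ok
[8] required=max(L[8]=3,C[7]=6)=6 vs D=6 ok
[9] required=C[8]=3=3 vs D=3 ok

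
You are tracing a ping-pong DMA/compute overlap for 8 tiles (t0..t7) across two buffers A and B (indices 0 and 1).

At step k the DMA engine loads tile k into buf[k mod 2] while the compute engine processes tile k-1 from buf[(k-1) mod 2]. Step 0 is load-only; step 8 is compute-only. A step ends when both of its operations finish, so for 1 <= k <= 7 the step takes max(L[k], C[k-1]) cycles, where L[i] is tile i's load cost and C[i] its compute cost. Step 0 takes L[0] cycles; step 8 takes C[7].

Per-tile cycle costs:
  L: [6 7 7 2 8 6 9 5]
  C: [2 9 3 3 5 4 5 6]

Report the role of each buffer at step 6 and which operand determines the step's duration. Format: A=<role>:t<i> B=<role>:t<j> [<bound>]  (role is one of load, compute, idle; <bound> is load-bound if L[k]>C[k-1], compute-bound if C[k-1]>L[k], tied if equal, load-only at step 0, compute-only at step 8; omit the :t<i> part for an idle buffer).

[0] DMA t0→A (6c) ∥ CU idle ⇒ 6c, clock 6
[1] DMA t1→B (7c) ∥ CU A:t0 (2c) ⇒ 7c, clock 13
[2] DMA t2→A (7c) ∥ CU B:t1 (9c) ⇒ 9c, clock 22
[3] DMA t3→B (2c) ∥ CU A:t2 (3c) ⇒ 3c, clock 25
[4] DMA t4→A (8c) ∥ CU B:t3 (3c) ⇒ 8c, clock 33
[5] DMA t5→B (6c) ∥ CU A:t4 (5c) ⇒ 6c, clock 39
[6] DMA t6→A (9c) ∥ CU B:t5 (4c) ⇒ 9c, clock 48
[7] DMA t7→B (5c) ∥ CU A:t6 (5c) ⇒ 5c, clock 53
[8] DMA idle ∥ CU B:t7 (6c) ⇒ 6c, clock 59

step 6: A=load:t6 B=compute:t5 [load-bound]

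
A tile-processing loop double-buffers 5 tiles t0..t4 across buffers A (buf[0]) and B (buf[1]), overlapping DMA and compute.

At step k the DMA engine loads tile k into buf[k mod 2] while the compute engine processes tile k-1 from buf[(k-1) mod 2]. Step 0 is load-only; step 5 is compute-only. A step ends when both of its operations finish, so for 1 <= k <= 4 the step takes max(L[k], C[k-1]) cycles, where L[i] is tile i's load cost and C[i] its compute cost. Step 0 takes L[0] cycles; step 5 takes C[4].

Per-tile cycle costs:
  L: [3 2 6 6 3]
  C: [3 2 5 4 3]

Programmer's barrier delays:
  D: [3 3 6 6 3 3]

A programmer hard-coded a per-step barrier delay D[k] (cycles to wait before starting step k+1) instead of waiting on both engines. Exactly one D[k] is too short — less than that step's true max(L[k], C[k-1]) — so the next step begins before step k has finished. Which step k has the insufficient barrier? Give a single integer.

step 0: need L[0]=3 = 3; D[0]=3 ok
step 1: need max(L[1]=2,C[0]=3) = 3; D[1]=3 ok
step 2: need max(L[2]=6,C[1]=2) = 6; D[2]=6 ok
step 3: need max(L[3]=6,C[2]=5) = 6; D[3]=6 ok
step 4: need max(L[4]=3,C[3]=4) = 4; D[4]=3 SHORT
step 5: need C[4]=3 = 3; D[5]=3 ok

hazard at step 4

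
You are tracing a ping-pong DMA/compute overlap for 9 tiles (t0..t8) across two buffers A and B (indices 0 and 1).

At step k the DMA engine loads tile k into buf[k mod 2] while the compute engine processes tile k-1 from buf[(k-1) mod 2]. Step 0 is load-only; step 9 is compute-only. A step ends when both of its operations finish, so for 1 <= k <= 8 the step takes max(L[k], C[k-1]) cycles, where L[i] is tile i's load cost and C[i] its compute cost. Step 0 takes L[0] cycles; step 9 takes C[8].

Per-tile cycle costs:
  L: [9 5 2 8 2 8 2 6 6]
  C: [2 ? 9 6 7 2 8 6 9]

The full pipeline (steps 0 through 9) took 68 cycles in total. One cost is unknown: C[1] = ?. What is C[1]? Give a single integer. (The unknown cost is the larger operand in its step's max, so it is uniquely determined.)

C[1] = 6

step 0 → dur = L[0]=9 = 9
step 1 → dur = max(L[1]=5, C[0]=2) = 5
step 2 → dur = max(L[2]=2, C[1]=?) = C[1]  (unknown; binding)
step 3 → dur = max(L[3]=8, C[2]=9) = 9
step 4 → dur = max(L[4]=2, C[3]=6) = 6
step 5 → dur = max(L[5]=8, C[4]=7) = 8
step 6 → dur = max(L[6]=2, C[5]=2) = 2
step 7 → dur = max(L[7]=6, C[6]=8) = 8
step 8 → dur = max(L[8]=6, C[7]=6) = 6
step 9 → dur = C[8]=9 = 9
sum of known step durations = 62
dur[2] = total - known = 68 - 62 = 6
C[1] is the binding max in step 2, so C[1] = dur[2] = 6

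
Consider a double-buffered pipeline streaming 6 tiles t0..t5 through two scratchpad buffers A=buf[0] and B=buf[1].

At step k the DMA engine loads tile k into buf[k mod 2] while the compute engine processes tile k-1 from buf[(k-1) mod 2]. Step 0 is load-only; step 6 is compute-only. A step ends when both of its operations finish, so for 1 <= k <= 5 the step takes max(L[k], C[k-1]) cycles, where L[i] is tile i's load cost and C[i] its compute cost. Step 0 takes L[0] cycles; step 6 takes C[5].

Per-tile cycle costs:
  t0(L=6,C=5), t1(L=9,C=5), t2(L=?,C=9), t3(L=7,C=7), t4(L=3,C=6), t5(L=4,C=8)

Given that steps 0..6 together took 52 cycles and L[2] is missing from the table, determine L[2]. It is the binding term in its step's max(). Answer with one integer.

step 0 | dur = L[0]=6 = 6
step 1 | dur = max(L[1]=9, C[0]=5) = 9
step 2 | dur = max(L[2]=?, C[1]=5) = L[2]  (unknown; binding)
step 3 | dur = max(L[3]=7, C[2]=9) = 9
step 4 | dur = max(L[4]=3, C[3]=7) = 7
step 5 | dur = max(L[5]=4, C[4]=6) = 6
step 6 | dur = C[5]=8 = 8
sum of known step durations = 45
dur[2] = total - known = 52 - 45 = 7
L[2] is the binding max in step 2, so L[2] = dur[2] = 7

L[2] = 7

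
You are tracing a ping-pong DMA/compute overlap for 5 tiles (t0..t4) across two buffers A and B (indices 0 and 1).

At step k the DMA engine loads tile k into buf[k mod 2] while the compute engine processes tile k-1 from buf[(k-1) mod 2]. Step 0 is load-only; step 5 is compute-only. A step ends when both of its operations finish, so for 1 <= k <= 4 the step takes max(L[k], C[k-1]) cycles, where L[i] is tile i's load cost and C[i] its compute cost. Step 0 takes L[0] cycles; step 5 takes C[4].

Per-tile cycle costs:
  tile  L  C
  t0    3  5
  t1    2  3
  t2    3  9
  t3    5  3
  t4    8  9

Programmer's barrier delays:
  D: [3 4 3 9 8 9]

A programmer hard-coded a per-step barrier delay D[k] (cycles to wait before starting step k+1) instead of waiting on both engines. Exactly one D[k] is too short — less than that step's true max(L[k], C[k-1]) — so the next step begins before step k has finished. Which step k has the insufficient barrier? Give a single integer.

hazard at step 1

[0] required=L[0]=3=3 vs D=3 ok
[1] required=max(L[1]=2,C[0]=5)=5 vs D=4 SHORT
[2] required=max(L[2]=3,C[1]=3)=3 vs D=3 ok
[3] required=max(L[3]=5,C[2]=9)=9 vs D=9 ok
[4] required=max(L[4]=8,C[3]=3)=8 vs D=8 ok
[5] required=C[4]=9=9 vs D=9 ok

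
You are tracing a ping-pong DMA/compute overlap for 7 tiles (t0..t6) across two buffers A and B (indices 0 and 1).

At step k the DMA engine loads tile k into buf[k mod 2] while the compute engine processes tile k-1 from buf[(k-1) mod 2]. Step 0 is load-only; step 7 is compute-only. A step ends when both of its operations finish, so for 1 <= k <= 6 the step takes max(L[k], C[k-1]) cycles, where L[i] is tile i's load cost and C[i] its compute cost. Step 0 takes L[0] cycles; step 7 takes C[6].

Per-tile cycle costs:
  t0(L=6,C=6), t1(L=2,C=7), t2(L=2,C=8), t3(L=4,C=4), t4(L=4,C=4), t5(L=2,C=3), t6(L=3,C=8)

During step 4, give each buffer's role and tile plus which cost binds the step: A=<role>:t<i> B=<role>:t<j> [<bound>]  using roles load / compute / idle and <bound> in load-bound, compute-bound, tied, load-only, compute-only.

[0] DMA t0→A (6c) ∥ CU idle ⇒ 6c, clock 6
[1] DMA t1→B (2c) ∥ CU A:t0 (6c) ⇒ 6c, clock 12
[2] DMA t2→A (2c) ∥ CU B:t1 (7c) ⇒ 7c, clock 19
[3] DMA t3→B (4c) ∥ CU A:t2 (8c) ⇒ 8c, clock 27
[4] DMA t4→A (4c) ∥ CU B:t3 (4c) ⇒ 4c, clock 31
[5] DMA t5→B (2c) ∥ CU A:t4 (4c) ⇒ 4c, clock 35
[6] DMA t6→A (3c) ∥ CU B:t5 (3c) ⇒ 3c, clock 38
[7] DMA idle ∥ CU A:t6 (8c) ⇒ 8c, clock 46

step 4: A=load:t4 B=compute:t3 [tied]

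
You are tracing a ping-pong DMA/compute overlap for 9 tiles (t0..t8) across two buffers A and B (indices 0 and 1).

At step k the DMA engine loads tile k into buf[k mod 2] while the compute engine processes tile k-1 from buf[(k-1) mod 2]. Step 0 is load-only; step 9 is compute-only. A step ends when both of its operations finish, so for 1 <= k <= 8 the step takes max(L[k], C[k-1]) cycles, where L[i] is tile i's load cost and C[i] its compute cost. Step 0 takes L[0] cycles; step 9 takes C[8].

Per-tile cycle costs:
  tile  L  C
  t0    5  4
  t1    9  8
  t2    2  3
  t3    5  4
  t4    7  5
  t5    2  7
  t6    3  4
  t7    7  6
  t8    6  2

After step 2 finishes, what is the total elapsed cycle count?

[0] DMA t0→A (5c) ∥ CU idle ⇒ 5c, clock 5
[1] DMA t1→B (9c) ∥ CU A:t0 (4c) ⇒ 9c, clock 14
[2] DMA t2→A (2c) ∥ CU B:t1 (8c) ⇒ 8c, clock 22
[3] DMA t3→B (5c) ∥ CU A:t2 (3c) ⇒ 5c, clock 27
[4] DMA t4→A (7c) ∥ CU B:t3 (4c) ⇒ 7c, clock 34
[5] DMA t5→B (2c) ∥ CU A:t4 (5c) ⇒ 5c, clock 39
[6] DMA t6→A (3c) ∥ CU B:t5 (7c) ⇒ 7c, clock 46
[7] DMA t7→B (7c) ∥ CU A:t6 (4c) ⇒ 7c, clock 53
[8] DMA t8→A (6c) ∥ CU B:t7 (6c) ⇒ 6c, clock 59
[9] DMA idle ∥ CU A:t8 (2c) ⇒ 2c, clock 61

end_cycle[2] = 22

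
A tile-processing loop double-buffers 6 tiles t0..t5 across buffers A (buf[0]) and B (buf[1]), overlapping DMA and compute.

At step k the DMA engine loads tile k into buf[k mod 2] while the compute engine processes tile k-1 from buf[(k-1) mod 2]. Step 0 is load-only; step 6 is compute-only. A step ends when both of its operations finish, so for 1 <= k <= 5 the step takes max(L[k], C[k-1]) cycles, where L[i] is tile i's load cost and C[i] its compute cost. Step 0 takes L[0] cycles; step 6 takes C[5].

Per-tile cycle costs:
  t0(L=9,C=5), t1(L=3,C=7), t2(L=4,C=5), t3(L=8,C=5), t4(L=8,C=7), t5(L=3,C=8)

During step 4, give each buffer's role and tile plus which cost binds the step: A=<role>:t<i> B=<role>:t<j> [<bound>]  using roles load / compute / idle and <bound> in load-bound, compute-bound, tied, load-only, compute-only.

  0. 9=9c; end=9; A:t0 B:-
  1. max(3,5)=5c; end=14; A:t0 B:t1
  2. max(4,7)=7c; end=21; A:t2 B:t1
  3. max(8,5)=8c; end=29; A:t2 B:t3
  4. max(8,5)=8c; end=37; A:t4 B:t3
  5. max(3,7)=7c; end=44; A:t4 B:t5
  6. 8=8c; end=52; A:t4 B:t5

step 4: A=load:t4 B=compute:t3 [load-bound]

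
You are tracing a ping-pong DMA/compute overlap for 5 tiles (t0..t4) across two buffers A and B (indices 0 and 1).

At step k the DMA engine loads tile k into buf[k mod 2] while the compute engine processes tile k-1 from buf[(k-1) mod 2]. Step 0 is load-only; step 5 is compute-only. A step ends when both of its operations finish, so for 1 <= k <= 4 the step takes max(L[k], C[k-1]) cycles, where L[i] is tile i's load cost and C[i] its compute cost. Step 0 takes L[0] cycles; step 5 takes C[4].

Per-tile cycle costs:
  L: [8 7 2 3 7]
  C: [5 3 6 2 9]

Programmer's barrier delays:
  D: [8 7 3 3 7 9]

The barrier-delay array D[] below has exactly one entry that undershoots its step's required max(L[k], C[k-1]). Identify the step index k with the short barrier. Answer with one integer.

[0] required=L[0]=8=8 vs D=8 ok
[1] required=max(L[1]=7,C[0]=5)=7 vs D=7 ok
[2] required=max(L[2]=2,C[1]=3)=3 vs D=3 ok
[3] required=max(L[3]=3,C[2]=6)=6 vs D=3 SHORT
[4] required=max(L[4]=7,C[3]=2)=7 vs D=7 ok
[5] required=C[4]=9=9 vs D=9 ok

hazard at step 3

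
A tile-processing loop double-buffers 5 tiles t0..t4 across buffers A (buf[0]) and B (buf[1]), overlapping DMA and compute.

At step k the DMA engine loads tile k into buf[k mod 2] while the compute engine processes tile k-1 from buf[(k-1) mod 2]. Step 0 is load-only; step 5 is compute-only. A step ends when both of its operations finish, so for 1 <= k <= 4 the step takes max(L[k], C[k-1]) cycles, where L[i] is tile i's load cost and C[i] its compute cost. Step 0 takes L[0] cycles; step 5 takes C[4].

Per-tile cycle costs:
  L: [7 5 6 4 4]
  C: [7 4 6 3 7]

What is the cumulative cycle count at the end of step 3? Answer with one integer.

step 0: L[0]=7 → dur=7, Σ=7 | A=load:t0 B=idle [load-only]
step 1: L[1]=5 C[0]=7 → dur=7, Σ=14 | A=compute:t0 B=load:t1 [compute-bound]
step 2: L[2]=6 C[1]=4 → dur=6, Σ=20 | A=load:t2 B=compute:t1 [load-bound]
step 3: L[3]=4 C[2]=6 → dur=6, Σ=26 | A=compute:t2 B=load:t3 [compute-bound]
step 4: L[4]=4 C[3]=3 → dur=4, Σ=30 | A=load:t4 B=compute:t3 [load-bound]
step 5: C[4]=7 → dur=7, Σ=37 | A=compute:t4 B=idle [compute-only]

end_cycle[3] = 26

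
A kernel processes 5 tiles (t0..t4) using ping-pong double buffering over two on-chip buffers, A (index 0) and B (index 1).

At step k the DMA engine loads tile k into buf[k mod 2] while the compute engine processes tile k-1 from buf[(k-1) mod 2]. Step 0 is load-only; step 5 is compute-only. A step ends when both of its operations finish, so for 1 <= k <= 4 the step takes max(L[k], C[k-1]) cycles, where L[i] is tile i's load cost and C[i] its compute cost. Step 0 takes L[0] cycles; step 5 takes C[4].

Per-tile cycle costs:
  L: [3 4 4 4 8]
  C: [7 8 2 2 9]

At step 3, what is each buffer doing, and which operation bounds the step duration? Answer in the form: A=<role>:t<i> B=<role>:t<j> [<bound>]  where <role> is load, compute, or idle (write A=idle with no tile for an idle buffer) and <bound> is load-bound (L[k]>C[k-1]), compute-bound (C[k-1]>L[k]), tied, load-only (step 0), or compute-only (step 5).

step 0: L[0]=3 → dur=3, Σ=3 | A=load:t0 B=idle [load-only]
step 1: L[1]=4 C[0]=7 → dur=7, Σ=10 | A=compute:t0 B=load:t1 [compute-bound]
step 2: L[2]=4 C[1]=8 → dur=8, Σ=18 | A=load:t2 B=compute:t1 [compute-bound]
step 3: L[3]=4 C[2]=2 → dur=4, Σ=22 | A=compute:t2 B=load:t3 [load-bound]
step 4: L[4]=8 C[3]=2 → dur=8, Σ=30 | A=load:t4 B=compute:t3 [load-bound]
step 5: C[4]=9 → dur=9, Σ=39 | A=compute:t4 B=idle [compute-only]

step 3: A=compute:t2 B=load:t3 [load-bound]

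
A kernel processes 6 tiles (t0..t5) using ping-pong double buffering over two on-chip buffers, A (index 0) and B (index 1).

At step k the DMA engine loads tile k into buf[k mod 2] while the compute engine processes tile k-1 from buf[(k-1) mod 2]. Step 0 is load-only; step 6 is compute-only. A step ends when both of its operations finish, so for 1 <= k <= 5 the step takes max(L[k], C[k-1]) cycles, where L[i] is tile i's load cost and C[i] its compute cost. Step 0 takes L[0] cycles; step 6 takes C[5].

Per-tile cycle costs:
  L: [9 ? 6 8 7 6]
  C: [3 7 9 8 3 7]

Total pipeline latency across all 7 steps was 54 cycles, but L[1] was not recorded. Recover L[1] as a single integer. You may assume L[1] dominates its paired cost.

step 0 = dur = L[0]=9 = 9
step 1 = dur = max(L[1]=?, C[0]=3) = L[1]  (unknown; binding)
step 2 = dur = max(L[2]=6, C[1]=7) = 7
step 3 = dur = max(L[3]=8, C[2]=9) = 9
step 4 = dur = max(L[4]=7, C[3]=8) = 8
step 5 = dur = max(L[5]=6, C[4]=3) = 6
step 6 = dur = C[5]=7 = 7
sum of known step durations = 46
dur[1] = total - known = 54 - 46 = 8
L[1] is the binding max in step 1, so L[1] = dur[1] = 8

L[1] = 8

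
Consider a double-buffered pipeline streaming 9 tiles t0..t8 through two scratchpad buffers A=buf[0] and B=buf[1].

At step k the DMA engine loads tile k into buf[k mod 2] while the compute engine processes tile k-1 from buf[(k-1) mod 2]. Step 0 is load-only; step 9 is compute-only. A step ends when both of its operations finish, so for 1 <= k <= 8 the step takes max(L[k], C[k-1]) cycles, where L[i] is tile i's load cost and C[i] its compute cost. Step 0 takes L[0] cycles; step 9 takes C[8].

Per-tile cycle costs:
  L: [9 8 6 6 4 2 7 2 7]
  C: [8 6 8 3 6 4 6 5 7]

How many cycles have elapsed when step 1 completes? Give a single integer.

end_cycle[1] = 17

[0] DMA t0→A (9c) ∥ CU idle ⇒ 9c, clock 9
[1] DMA t1→B (8c) ∥ CU A:t0 (8c) ⇒ 8c, clock 17
[2] DMA t2→A (6c) ∥ CU B:t1 (6c) ⇒ 6c, clock 23
[3] DMA t3→B (6c) ∥ CU A:t2 (8c) ⇒ 8c, clock 31
[4] DMA t4→A (4c) ∥ CU B:t3 (3c) ⇒ 4c, clock 35
[5] DMA t5→B (2c) ∥ CU A:t4 (6c) ⇒ 6c, clock 41
[6] DMA t6→A (7c) ∥ CU B:t5 (4c) ⇒ 7c, clock 48
[7] DMA t7→B (2c) ∥ CU A:t6 (6c) ⇒ 6c, clock 54
[8] DMA t8→A (7c) ∥ CU B:t7 (5c) ⇒ 7c, clock 61
[9] DMA idle ∥ CU A:t8 (7c) ⇒ 7c, clock 68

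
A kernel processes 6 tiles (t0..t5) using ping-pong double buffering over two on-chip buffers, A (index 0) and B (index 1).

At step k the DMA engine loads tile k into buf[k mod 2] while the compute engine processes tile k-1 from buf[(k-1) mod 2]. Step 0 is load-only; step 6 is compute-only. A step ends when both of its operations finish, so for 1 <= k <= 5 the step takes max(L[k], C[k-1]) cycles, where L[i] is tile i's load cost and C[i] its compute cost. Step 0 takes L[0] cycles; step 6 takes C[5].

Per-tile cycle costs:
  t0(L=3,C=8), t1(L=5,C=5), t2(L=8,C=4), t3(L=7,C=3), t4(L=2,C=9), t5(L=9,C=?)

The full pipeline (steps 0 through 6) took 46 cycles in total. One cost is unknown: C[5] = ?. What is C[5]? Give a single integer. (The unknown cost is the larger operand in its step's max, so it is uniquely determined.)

C[5] = 8

step 0 = dur = L[0]=3 = 3
step 1 = dur = max(L[1]=5, C[0]=8) = 8
step 2 = dur = max(L[2]=8, C[1]=5) = 8
step 3 = dur = max(L[3]=7, C[2]=4) = 7
step 4 = dur = max(L[4]=2, C[3]=3) = 3
step 5 = dur = max(L[5]=9, C[4]=9) = 9
step 6 = dur = C[5]=? = C[5]  (unknown; binding)
sum of known step durations = 38
dur[6] = total - known = 46 - 38 = 8
C[5] is the binding max in step 6, so C[5] = dur[6] = 8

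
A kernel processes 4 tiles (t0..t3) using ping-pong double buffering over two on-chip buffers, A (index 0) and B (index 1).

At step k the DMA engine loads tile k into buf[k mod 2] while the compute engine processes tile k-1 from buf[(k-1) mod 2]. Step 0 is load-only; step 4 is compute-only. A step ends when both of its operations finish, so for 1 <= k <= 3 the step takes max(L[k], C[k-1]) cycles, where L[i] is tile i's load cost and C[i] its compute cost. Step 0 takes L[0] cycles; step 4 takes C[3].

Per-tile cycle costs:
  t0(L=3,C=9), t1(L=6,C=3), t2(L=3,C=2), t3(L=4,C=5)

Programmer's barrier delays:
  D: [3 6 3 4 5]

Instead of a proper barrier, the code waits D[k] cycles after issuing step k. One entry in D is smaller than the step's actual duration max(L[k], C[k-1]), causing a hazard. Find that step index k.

[0] required=L[0]=3=3 vs D=3 ok
[1] required=max(L[1]=6,C[0]=9)=9 vs D=6 SHORT
[2] required=max(L[2]=3,C[1]=3)=3 vs D=3 ok
[3] required=max(L[3]=4,C[2]=2)=4 vs D=4 ok
[4] required=C[3]=5=5 vs D=5 ok

hazard at step 1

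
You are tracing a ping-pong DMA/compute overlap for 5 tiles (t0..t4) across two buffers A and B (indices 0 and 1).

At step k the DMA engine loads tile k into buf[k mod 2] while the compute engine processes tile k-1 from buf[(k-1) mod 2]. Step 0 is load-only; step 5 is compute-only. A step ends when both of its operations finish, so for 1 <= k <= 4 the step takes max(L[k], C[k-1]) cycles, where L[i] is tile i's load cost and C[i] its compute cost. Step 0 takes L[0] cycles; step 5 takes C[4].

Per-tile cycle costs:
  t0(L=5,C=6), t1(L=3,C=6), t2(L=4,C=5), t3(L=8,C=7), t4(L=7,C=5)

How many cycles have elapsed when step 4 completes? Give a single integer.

step 0: L[0]=5 → dur=5, Σ=5 | A=load:t0 B=idle [load-only]
step 1: L[1]=3 C[0]=6 → dur=6, Σ=11 | A=compute:t0 B=load:t1 [compute-bound]
step 2: L[2]=4 C[1]=6 → dur=6, Σ=17 | A=load:t2 B=compute:t1 [compute-bound]
step 3: L[3]=8 C[2]=5 → dur=8, Σ=25 | A=compute:t2 B=load:t3 [load-bound]
step 4: L[4]=7 C[3]=7 → dur=7, Σ=32 | A=load:t4 B=compute:t3 [tied]
step 5: C[4]=5 → dur=5, Σ=37 | A=compute:t4 B=idle [compute-only]

end_cycle[4] = 32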